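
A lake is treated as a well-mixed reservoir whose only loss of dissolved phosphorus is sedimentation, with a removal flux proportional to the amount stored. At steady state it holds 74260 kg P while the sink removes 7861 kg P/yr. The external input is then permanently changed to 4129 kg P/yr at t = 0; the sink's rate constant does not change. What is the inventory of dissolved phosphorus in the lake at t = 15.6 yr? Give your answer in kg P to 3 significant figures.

45800 kg P

The sink rate constant is k = F₀/M₀ = 7861/74260 = 0.1059 yr⁻¹.
Solving dM/dt = F₁ − kM with M(0) = M₀ gives M(t) = F₁/k + (M₀ − F₁/k)·e^(−kt).
F₁/k = 4129/0.1059 = 39005 kg P; kt = 0.1059 × 15.6 = 1.651, e^(−kt) = 0.1918.
M(15.6) = 39005 + (74260 − 39005) × 0.1918 = 39005 + 6761 = 45766 kg P.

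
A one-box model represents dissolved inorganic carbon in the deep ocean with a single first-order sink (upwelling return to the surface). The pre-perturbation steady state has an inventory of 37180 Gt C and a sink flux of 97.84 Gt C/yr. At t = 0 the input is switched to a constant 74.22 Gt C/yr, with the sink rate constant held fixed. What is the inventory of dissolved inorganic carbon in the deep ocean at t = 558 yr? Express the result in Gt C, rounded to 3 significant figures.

Residence time τ = M₀/F₀ = 380.0 yr. The eventual steady state is M_∞ = M₀·(F₁/F₀) = 37180 × 74.22/97.84 = 28204 Gt C.
The anomaly ΔM(t) = M(t) − M_∞ decays as ΔM₀·e^(−t/τ) with ΔM₀ = 37180 − 28204 = 8976 Gt C.
At t = 558 yr, e^(−t/τ) = e^(−1.468) = 0.2303, so ΔM = 2067 Gt C and M = 28204 + 2067 = 30271 Gt C.

30300 Gt C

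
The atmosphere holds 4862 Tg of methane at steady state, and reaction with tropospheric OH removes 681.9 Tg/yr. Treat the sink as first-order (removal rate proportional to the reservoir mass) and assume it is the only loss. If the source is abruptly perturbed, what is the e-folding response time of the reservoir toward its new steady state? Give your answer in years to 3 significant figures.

7.13 yr

For a linear reservoir the response time equals the residence time τ = M/F.
τ = 4862 / 681.9 = 7.130 yr.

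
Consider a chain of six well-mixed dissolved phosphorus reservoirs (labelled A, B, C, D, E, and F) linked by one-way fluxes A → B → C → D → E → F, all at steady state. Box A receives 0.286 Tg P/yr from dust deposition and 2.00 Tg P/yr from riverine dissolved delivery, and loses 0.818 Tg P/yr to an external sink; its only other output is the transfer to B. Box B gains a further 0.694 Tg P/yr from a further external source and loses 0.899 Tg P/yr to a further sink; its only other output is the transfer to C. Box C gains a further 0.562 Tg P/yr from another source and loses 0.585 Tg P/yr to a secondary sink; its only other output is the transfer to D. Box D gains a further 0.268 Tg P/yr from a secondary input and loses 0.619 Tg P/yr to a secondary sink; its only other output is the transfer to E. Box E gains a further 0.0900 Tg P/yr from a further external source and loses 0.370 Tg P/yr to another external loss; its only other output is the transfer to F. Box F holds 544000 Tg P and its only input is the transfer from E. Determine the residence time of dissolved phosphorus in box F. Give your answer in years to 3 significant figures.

893000 yr

Box A: F(A→B) = (0.286 + 2.00) − 0.818 = 1.4680 Tg P/yr.
Box B: F(B→C) = (1.4680 + 0.694) − 0.899 = 1.2630 Tg P/yr.
Box C: F(C→D) = (1.2630 + 0.562) − 0.585 = 1.2400 Tg P/yr.
Box D: F(D→E) = (1.2400 + 0.268) − 0.619 = 0.88900 Tg P/yr.
Box E: F(E→F) = (0.88900 + 0.0900) − 0.370 = 0.60900 Tg P/yr.
Box F throughput = its input = 0.60900 Tg P/yr; τ = 544000 / 0.60900 = 893300 yr.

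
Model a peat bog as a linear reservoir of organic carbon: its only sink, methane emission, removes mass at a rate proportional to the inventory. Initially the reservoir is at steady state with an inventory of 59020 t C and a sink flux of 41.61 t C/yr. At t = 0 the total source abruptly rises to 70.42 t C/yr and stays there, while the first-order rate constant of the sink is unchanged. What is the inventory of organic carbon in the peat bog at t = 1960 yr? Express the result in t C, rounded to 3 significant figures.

89600 t C

τ = M₀/F₀ = 59020/41.61 = 1418 yr; rate constant k = 1/τ.
New steady state M_∞ = F₁/k = F₁·τ = 70.42 × 1418 = 99884 t C.
M(t) = M_∞ + (M₀ − M_∞)·e^(−t/τ); t/τ = 1960/1418 = 1.382, so e^(−t/τ) = 0.2511.
M(t) = 99884 − 40860 × 0.2511 = 89623 t C.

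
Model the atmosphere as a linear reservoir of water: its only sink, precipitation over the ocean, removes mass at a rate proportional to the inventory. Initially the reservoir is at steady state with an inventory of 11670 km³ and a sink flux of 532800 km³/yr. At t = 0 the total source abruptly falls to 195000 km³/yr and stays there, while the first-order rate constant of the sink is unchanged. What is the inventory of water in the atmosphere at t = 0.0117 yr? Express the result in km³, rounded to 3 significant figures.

Residence time τ = M₀/F₀ = 0.02190 yr. The eventual steady state is M_∞ = M₀·(F₁/F₀) = 11670 × 195000/532800 = 4271.1 km³.
The anomaly ΔM(t) = M(t) − M_∞ decays as ΔM₀·e^(−t/τ) with ΔM₀ = 11670 − 4271.1 = 7399 km³.
At t = 0.0117 yr, e^(−t/τ) = e^(−0.5342) = 0.5862, so ΔM = 4337 km³ and M = 4271.1 + 4337 = 8608.0 km³.

8610 km³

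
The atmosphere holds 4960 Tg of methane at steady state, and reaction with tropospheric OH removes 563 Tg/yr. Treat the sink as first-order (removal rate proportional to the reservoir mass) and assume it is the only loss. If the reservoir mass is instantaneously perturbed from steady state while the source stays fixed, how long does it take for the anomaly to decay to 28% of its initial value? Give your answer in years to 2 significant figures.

For a linear reservoir the anomaly decays as exp(−t/τ) with τ = M/F = 4960/563 = 8.810 yr.
exp(−t/τ) = 0.28 ⇒ t = −τ ln(0.28) = 8.810 × 1.273 = 11.21 yr.

11 yr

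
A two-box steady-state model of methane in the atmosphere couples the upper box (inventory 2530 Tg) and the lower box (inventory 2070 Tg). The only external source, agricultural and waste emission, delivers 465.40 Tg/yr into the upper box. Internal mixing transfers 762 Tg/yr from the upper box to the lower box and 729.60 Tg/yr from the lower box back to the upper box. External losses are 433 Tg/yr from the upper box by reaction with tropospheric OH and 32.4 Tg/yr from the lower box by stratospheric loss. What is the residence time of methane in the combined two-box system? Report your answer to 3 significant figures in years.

Residence time in the combined system uses the total inventory and the total *external* removal — internal exchanges between the two boxes cancel.
M_total = 2530 + 2070 = 4600.0 Tg.
ΣF_external_out = 433 + 32.4 = 465.40 Tg/yr.
τ = M_total / ΣF_ext = 4600.0 / 465.40 = 9.884 yr.

9.88 yr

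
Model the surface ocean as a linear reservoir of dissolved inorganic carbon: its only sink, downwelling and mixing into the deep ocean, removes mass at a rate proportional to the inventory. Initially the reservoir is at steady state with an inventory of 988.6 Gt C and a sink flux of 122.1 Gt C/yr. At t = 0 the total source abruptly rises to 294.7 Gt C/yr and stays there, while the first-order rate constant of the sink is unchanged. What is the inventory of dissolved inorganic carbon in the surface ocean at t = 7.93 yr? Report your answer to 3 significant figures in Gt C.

1860 Gt C

Residence time τ = M₀/F₀ = 8.097 yr. The eventual steady state is M_∞ = M₀·(F₁/F₀) = 988.6 × 294.7/122.1 = 2386.1 Gt C.
The anomaly ΔM(t) = M(t) − M_∞ decays as ΔM₀·e^(−t/τ) with ΔM₀ = 988.6 − 2386.1 = −1397 Gt C.
At t = 7.93 yr, e^(−t/τ) = e^(−0.9794) = 0.3755, so ΔM = −524.8 Gt C and M = 2386.1 − 524.8 = 1861.3 Gt C.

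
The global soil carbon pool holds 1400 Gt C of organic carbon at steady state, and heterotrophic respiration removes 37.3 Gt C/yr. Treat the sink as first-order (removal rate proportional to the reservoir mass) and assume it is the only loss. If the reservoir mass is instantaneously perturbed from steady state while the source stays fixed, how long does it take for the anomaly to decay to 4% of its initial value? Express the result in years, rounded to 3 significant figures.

121 yr

For a linear reservoir the anomaly decays as exp(−t/τ) with τ = M/F = 1400/37.3 = 37.53 yr.
exp(−t/τ) = 0.04 ⇒ t = −τ ln(0.04) = 37.53 × 3.219 = 120.8 yr.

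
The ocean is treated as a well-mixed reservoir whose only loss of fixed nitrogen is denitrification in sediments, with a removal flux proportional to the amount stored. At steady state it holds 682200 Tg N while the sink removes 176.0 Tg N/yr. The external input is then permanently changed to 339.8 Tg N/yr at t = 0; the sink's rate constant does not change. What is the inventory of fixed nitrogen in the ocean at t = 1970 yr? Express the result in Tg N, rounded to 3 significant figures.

Residence time τ = M₀/F₀ = 3876 yr. The eventual steady state is M_∞ = M₀·(F₁/F₀) = 682200 × 339.8/176.0 = 1.3171×10^6 Tg N.
The anomaly ΔM(t) = M(t) − M_∞ decays as ΔM₀·e^(−t/τ) with ΔM₀ = 682200 − 1.3171×10^6 = −634900 Tg N.
At t = 1970 yr, e^(−t/τ) = e^(−0.5082) = 0.6016, so ΔM = −381900 Tg N and M = 1.3171×10^6 − 381900 = 935180 Tg N.

935000 Tg N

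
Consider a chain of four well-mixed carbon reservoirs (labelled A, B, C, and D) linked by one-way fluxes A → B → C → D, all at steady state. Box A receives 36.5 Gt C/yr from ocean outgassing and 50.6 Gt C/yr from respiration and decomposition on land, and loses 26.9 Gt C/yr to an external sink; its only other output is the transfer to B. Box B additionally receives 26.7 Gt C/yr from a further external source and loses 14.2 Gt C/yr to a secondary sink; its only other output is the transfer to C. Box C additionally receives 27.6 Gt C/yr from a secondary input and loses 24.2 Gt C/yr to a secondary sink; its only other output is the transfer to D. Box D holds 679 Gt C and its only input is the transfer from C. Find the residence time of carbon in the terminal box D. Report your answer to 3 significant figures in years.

Box A: F(A→B) = (36.5 + 50.6) − 26.9 = 60.200 Gt C/yr.
Box B: F(B→C) = (60.200 + 26.7) − 14.2 = 72.700 Gt C/yr.
Box C: F(C→D) = (72.700 + 27.6) − 24.2 = 76.100 Gt C/yr.
Box D throughput = its input = 76.100 Gt C/yr; τ = 679 / 76.100 = 8.922 yr.

8.92 yr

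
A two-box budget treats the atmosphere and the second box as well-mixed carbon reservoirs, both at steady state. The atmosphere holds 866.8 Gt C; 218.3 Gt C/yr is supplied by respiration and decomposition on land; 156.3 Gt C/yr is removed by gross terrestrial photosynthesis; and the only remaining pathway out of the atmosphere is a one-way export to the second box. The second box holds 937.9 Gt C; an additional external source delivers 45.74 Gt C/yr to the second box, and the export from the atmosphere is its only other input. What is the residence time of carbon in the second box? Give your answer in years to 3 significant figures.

Balance the atmosphere: ΣF_in = 218.30 Gt C/yr.
Export to the second box = ΣF_in − (156.3) = 62.000 Gt C/yr.
Total input to the second box = 62.000 + 45.74 = 107.74 Gt C/yr; at steady state this equals its total output.
τ = M / F = 937.9 / 107.74 = 8.705 yr.

8.71 yr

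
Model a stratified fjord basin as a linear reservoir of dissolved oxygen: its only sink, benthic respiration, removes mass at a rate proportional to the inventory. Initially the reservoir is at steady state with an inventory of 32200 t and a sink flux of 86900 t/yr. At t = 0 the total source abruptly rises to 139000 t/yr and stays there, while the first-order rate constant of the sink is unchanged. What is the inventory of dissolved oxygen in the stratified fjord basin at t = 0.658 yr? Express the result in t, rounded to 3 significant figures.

48200 t

τ = M₀/F₀ = 32200/86900 = 0.3705 yr; rate constant k = 1/τ.
New steady state M_∞ = F₁/k = F₁·τ = 139000 × 0.3705 = 51505 t.
M(t) = M_∞ + (M₀ − M_∞)·e^(−t/τ); t/τ = 0.658/0.3705 = 1.776, so e^(−t/τ) = 0.1694.
M(t) = 51505 − 19310 × 0.1694 = 48236 t.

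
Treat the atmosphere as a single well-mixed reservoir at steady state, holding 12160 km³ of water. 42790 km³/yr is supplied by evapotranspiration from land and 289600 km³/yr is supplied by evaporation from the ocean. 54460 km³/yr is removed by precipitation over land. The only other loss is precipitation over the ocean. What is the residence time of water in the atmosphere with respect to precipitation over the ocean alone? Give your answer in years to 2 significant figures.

0.044 yr

At steady state ΣF_in = ΣF_out.
ΣF_in = 42790 + 289600 = 332390 km³/yr.
Precipitation over the ocean flux = ΣF_in − (54460) = 332390 − 54460 = 277900 km³/yr.
τ = M / F = 12160 / 277900 = 0.04375 yr.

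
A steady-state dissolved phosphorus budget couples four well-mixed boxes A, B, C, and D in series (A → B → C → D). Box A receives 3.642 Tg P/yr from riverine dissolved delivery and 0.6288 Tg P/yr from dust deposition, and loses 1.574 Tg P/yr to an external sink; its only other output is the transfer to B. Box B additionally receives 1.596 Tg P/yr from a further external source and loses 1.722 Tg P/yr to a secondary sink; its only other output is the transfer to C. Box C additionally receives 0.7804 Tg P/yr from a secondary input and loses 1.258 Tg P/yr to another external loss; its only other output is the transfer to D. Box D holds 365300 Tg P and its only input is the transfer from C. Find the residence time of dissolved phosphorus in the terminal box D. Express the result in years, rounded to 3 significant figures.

Box A: F(A→B) = (3.642 + 0.6288) − 1.574 = 2.6968 Tg P/yr.
Box B: F(B→C) = (2.6968 + 1.596) − 1.722 = 2.5708 Tg P/yr.
Box C: F(C→D) = (2.5708 + 0.7804) − 1.258 = 2.0932 Tg P/yr.
Box D throughput = its input = 2.0932 Tg P/yr; τ = 365300 / 2.0932 = 174500 yr.

175000 yr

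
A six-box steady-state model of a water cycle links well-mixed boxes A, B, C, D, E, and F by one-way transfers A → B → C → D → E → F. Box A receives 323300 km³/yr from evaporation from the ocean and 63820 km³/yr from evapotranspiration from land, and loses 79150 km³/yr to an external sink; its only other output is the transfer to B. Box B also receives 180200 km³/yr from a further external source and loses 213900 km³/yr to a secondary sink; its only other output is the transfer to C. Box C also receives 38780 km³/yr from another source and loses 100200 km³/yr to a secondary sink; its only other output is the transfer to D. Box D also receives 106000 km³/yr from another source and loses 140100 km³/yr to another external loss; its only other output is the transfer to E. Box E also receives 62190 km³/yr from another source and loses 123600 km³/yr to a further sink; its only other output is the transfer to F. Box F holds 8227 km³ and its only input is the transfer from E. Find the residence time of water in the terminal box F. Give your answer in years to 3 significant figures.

Box A: F(A→B) = (323300 + 63820) − 79150 = 307970 km³/yr.
Box B: F(B→C) = (307970 + 180200) − 213900 = 274270 km³/yr.
Box C: F(C→D) = (274270 + 38780) − 100200 = 212850 km³/yr.
Box D: F(D→E) = (212850 + 106000) − 140100 = 178750 km³/yr.
Box E: F(E→F) = (178750 + 62190) − 123600 = 117340 km³/yr.
Box F throughput = its input = 117340 km³/yr; τ = 8227 / 117340 = 0.07011 yr.

0.0701 yr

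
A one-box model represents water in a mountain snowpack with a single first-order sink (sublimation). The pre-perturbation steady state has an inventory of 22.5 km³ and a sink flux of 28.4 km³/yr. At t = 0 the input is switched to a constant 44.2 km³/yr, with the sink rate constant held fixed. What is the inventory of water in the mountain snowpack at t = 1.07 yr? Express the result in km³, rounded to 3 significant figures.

31.8 km³

The sink rate constant is k = F₀/M₀ = 28.4/22.5 = 1.262 yr⁻¹.
Solving dM/dt = F₁ − kM with M(0) = M₀ gives M(t) = F₁/k + (M₀ − F₁/k)·e^(−kt).
F₁/k = 44.2/1.262 = 35.018 km³; kt = 1.262 × 1.07 = 1.351, e^(−kt) = 0.2591.
M(1.07) = 35.018 + (22.5 − 35.018) × 0.2591 = 35.018 − 3.243 = 31.774 km³.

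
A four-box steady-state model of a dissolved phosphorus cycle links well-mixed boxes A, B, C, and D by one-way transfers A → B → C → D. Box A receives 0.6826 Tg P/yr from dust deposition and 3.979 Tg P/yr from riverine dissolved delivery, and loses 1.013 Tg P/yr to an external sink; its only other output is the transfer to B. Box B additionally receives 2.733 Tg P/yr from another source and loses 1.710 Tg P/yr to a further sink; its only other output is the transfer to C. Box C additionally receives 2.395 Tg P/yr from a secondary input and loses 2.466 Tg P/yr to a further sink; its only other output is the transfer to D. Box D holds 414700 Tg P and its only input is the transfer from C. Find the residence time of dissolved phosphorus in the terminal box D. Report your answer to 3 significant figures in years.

Box A: F(A→B) = (0.6826 + 3.979) − 1.013 = 3.6486 Tg P/yr.
Box B: F(B→C) = (3.6486 + 2.733) − 1.710 = 4.6716 Tg P/yr.
Box C: F(C→D) = (4.6716 + 2.395) − 2.466 = 4.6006 Tg P/yr.
Box D throughput = its input = 4.6006 Tg P/yr; τ = 414700 / 4.6006 = 90140 yr.

90100 yr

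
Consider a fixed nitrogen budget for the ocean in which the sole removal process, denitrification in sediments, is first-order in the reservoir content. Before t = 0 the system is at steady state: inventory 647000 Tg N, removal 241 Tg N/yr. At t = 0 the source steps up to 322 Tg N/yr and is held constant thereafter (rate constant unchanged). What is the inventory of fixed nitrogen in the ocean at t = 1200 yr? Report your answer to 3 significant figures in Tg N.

725000 Tg N

The sink rate constant is k = F₀/M₀ = 241/647000 = 0.0003725 yr⁻¹.
Solving dM/dt = F₁ − kM with M(0) = M₀ gives M(t) = F₁/k + (M₀ − F₁/k)·e^(−kt).
F₁/k = 322/0.0003725 = 864460 Tg N; kt = 0.0003725 × 1200 = 0.4470, e^(−kt) = 0.6396.
M(1200) = 864460 + (647000 − 864460) × 0.6396 = 864460 − 139100 = 725380 Tg N.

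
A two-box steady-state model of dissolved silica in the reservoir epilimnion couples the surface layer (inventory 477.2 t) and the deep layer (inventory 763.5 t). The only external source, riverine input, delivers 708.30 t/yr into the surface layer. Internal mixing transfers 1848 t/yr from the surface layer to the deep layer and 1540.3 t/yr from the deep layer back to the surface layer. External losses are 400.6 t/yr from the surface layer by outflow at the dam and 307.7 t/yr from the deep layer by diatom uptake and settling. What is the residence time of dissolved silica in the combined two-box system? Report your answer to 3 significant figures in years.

1.75 yr

Treat the two boxes together as one reservoir: the mixing fluxes between them are internal recycling, so τ = ΣM / Σ(external losses).
M_total = 477.2 + 763.5 = 1240.7 t.
ΣF_external_out = 400.6 + 307.7 = 708.30 t/yr.
τ = M_total / ΣF_ext = 1240.7 / 708.30 = 1.752 yr.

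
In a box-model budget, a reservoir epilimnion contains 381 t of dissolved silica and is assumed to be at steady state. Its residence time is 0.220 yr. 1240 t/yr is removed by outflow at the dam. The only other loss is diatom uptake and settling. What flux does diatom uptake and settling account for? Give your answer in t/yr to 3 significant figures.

Total removal F = M/τ = 381 / 0.220 = 1732 t/yr.
Diatom uptake and settling = F − (1240) = 1732 − 1240 = 491.8 t/yr.

492 t/yr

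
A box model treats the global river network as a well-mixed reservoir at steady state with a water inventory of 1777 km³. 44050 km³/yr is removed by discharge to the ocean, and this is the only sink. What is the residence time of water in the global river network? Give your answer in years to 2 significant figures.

τ = M / F = 1777 / 44050 = 0.04034 yr.

0.040 yr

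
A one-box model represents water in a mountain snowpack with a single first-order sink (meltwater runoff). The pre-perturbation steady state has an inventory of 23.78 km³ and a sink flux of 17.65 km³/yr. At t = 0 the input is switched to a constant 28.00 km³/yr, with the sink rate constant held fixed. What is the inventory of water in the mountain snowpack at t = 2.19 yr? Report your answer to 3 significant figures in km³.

35.0 km³

Residence time τ = M₀/F₀ = 1.347 yr. The eventual steady state is M_∞ = M₀·(F₁/F₀) = 23.78 × 28.00/17.65 = 37.725 km³.
The anomaly ΔM(t) = M(t) − M_∞ decays as ΔM₀·e^(−t/τ) with ΔM₀ = 23.78 − 37.725 = −13.94 km³.
At t = 2.19 yr, e^(−t/τ) = e^(−1.625) = 0.1968, so ΔM = −2.745 km³ and M = 37.725 − 2.745 = 34.980 km³.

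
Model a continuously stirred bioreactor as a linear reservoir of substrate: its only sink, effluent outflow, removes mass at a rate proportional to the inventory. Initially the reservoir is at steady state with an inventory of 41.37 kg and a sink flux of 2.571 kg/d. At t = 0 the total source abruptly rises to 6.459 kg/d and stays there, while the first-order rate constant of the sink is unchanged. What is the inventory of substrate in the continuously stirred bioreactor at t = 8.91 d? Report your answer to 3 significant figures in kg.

68.0 kg

τ = M₀/F₀ = 41.37/2.571 = 16.09 d; rate constant k = 1/τ.
New steady state M_∞ = F₁/k = F₁·τ = 6.459 × 16.09 = 103.93 kg.
M(t) = M_∞ + (M₀ − M_∞)·e^(−t/τ); t/τ = 8.91/16.09 = 0.5537, so e^(−t/τ) = 0.5748.
M(t) = 103.93 − 62.56 × 0.5748 = 67.971 kg.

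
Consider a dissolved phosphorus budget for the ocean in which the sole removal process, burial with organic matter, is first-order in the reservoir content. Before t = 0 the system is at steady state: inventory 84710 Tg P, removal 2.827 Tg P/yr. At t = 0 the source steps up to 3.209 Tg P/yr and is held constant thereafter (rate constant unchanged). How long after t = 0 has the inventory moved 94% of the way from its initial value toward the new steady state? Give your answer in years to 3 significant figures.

84300 yr

τ = M₀/F₀ = 84710/2.827 = 29960 yr.
The remaining gap fraction is e^(−t/τ); 94% covered ⇒ e^(−t/τ) = 0.0600.
t = −τ ln(0.0600) = 29960 × 2.813 = 84300 yr.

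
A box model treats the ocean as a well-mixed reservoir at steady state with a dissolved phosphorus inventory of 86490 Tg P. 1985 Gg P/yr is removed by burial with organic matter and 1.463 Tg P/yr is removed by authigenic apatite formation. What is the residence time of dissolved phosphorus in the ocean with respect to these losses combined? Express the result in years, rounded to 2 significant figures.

25000 yr

Convert the burial with organic matter flux: 1985 Gg P/yr = 1.985 Tg P/yr.
Total removal = 1.985 + 1.463 = 3.4480 Tg P/yr.
τ = M / ΣF_out = 86490 / 3.4480 = 25080 yr.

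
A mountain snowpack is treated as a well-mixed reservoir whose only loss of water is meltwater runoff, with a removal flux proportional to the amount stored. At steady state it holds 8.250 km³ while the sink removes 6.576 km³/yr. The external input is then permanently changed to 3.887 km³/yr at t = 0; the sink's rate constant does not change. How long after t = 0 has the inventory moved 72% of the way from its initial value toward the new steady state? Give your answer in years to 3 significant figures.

τ = M₀/F₀ = 8.250/6.576 = 1.255 yr.
The remaining gap fraction is e^(−t/τ); 72% covered ⇒ e^(−t/τ) = 0.280.
t = −τ ln(0.280) = 1.255 × 1.273 = 1.597 yr.

1.60 yr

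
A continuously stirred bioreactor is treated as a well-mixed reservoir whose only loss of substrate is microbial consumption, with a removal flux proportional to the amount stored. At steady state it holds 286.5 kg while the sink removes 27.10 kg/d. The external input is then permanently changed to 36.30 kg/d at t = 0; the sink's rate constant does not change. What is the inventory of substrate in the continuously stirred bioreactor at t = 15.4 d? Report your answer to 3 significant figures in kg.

361 kg

The sink rate constant is k = F₀/M₀ = 27.10/286.5 = 0.09459 d⁻¹.
Solving dM/dt = F₁ − kM with M(0) = M₀ gives M(t) = F₁/k + (M₀ − F₁/k)·e^(−kt).
F₁/k = 36.30/0.09459 = 383.76 kg; kt = 0.09459 × 15.4 = 1.457, e^(−kt) = 0.2330.
M(15.4) = 383.76 + (286.5 − 383.76) × 0.2330 = 383.76 − 22.66 = 361.10 kg.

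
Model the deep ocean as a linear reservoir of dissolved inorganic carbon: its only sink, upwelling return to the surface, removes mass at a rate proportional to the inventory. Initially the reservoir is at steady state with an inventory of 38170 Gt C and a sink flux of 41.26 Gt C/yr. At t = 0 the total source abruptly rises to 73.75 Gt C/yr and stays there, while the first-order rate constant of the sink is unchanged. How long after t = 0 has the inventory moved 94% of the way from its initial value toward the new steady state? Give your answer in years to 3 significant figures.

τ = M₀/F₀ = 38170/41.26 = 925.1 yr.
The remaining gap fraction is e^(−t/τ); 94% covered ⇒ e^(−t/τ) = 0.0600.
t = −τ ln(0.0600) = 925.1 × 2.813 = 2603 yr.

2600 yr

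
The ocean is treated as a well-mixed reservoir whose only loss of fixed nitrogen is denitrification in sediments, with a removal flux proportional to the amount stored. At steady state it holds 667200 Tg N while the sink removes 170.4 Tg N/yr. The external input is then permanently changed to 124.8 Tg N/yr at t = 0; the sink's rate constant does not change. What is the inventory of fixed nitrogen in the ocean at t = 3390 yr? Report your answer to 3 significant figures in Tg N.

564000 Tg N

τ = M₀/F₀ = 667200/170.4 = 3915 yr; rate constant k = 1/τ.
New steady state M_∞ = F₁/k = F₁·τ = 124.8 × 3915 = 488650 Tg N.
M(t) = M_∞ + (M₀ − M_∞)·e^(−t/τ); t/τ = 3390/3915 = 0.8658, so e^(−t/τ) = 0.4207.
M(t) = 488650 + 178500 × 0.4207 = 563770 Tg N.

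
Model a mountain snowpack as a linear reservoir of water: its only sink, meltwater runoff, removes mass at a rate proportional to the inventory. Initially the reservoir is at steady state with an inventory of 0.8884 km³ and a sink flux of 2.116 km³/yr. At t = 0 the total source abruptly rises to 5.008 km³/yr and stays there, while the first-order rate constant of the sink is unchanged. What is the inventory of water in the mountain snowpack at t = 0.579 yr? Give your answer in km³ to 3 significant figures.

1.80 km³

The sink rate constant is k = F₀/M₀ = 2.116/0.8884 = 2.382 yr⁻¹.
Solving dM/dt = F₁ − kM with M(0) = M₀ gives M(t) = F₁/k + (M₀ − F₁/k)·e^(−kt).
F₁/k = 5.008/2.382 = 2.1026 km³; kt = 2.382 × 0.579 = 1.379, e^(−kt) = 0.2518.
M(0.579) = 2.1026 + (0.8884 − 2.1026) × 0.2518 = 2.1026 − 0.3058 = 1.7969 km³.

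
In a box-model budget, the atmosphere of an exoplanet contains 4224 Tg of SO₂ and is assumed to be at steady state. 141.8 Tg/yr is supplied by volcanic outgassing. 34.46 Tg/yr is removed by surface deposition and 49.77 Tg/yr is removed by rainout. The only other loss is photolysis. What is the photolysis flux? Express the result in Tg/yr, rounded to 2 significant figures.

58 Tg/yr

At steady state ΣF_in = ΣF_out.
ΣF_in = 141.80 Tg/yr.
Photolysis flux = ΣF_in − (34.46 + 49.77) = 141.80 − 84.23 = 57.57 Tg/yr.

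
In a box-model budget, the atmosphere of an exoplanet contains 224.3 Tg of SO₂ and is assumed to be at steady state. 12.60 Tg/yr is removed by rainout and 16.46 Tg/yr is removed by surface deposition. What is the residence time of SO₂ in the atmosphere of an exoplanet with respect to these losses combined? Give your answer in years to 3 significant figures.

7.72 yr

Total removal = 12.60 + 16.46 = 29.060 Tg/yr.
τ = M / ΣF_out = 224.3 / 29.060 = 7.719 yr.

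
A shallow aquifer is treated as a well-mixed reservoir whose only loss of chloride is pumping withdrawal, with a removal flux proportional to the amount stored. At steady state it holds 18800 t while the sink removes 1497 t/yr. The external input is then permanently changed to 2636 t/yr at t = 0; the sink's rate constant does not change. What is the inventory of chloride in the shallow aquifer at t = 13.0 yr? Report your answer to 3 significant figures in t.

28000 t

The sink rate constant is k = F₀/M₀ = 1497/18800 = 0.07963 yr⁻¹.
Solving dM/dt = F₁ − kM with M(0) = M₀ gives M(t) = F₁/k + (M₀ − F₁/k)·e^(−kt).
F₁/k = 2636/0.07963 = 33104 t; kt = 0.07963 × 13.0 = 1.035, e^(−kt) = 0.3552.
M(13.0) = 33104 + (18800 − 33104) × 0.3552 = 33104 − 5080 = 28024 t.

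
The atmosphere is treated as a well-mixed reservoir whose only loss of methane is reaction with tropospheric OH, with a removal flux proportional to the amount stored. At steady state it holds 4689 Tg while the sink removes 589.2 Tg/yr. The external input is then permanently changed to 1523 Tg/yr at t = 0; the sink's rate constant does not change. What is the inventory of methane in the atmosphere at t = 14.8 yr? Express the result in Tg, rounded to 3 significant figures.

11000 Tg

The sink rate constant is k = F₀/M₀ = 589.2/4689 = 0.1257 yr⁻¹.
Solving dM/dt = F₁ − kM with M(0) = M₀ gives M(t) = F₁/k + (M₀ − F₁/k)·e^(−kt).
F₁/k = 1523/0.1257 = 12120 Tg; kt = 0.1257 × 14.8 = 1.860, e^(−kt) = 0.1557.
M(14.8) = 12120 + (4689 − 12120) × 0.1557 = 12120 − 1157 = 10963 Tg.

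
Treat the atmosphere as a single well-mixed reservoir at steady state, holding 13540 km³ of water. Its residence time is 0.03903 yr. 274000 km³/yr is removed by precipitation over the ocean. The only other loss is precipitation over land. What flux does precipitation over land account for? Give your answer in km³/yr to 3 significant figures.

Total removal F = M/τ = 13540 / 0.03903 = 346900 km³/yr.
Precipitation over land = F − (274000) = 346900 − 274000 = 72910 km³/yr.

72900 km³/yr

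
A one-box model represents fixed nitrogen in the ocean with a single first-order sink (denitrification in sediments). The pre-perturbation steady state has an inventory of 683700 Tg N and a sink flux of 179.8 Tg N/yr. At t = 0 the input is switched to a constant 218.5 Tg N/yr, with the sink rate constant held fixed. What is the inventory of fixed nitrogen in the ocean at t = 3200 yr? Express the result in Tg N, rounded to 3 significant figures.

767000 Tg N

τ = M₀/F₀ = 683700/179.8 = 3803 yr; rate constant k = 1/τ.
New steady state M_∞ = F₁/k = F₁·τ = 218.5 × 3803 = 830860 Tg N.
M(t) = M_∞ + (M₀ − M_∞)·e^(−t/τ); t/τ = 3200/3803 = 0.8415, so e^(−t/τ) = 0.4310.
M(t) = 830860 − 147200 × 0.4310 = 767430 Tg N.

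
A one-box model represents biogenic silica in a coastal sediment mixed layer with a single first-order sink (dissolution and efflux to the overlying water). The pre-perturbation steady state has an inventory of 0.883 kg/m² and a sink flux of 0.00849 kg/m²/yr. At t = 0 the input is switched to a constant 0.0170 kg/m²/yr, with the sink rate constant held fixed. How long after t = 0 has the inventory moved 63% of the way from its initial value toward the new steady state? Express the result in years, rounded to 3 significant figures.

103 yr

τ = M₀/F₀ = 0.883/0.00849 = 104.0 yr.
The remaining gap fraction is e^(−t/τ); 63% covered ⇒ e^(−t/τ) = 0.370.
t = −τ ln(0.370) = 104.0 × 0.9943 = 103.4 yr.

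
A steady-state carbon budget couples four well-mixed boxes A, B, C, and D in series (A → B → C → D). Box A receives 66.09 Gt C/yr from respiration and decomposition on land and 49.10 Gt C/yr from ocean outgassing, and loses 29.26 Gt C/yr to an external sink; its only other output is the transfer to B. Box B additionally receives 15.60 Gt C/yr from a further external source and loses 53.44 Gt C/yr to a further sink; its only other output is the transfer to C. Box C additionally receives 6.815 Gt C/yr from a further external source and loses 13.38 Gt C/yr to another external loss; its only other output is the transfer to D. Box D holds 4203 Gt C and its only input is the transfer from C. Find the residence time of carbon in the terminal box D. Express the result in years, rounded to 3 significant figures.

Box A: F(A→B) = (66.09 + 49.10) − 29.26 = 85.930 Gt C/yr.
Box B: F(B→C) = (85.930 + 15.60) − 53.44 = 48.090 Gt C/yr.
Box C: F(C→D) = (48.090 + 6.815) − 13.38 = 41.525 Gt C/yr.
Box D throughput = its input = 41.525 Gt C/yr; τ = 4203 / 41.525 = 101.2 yr.

101 yr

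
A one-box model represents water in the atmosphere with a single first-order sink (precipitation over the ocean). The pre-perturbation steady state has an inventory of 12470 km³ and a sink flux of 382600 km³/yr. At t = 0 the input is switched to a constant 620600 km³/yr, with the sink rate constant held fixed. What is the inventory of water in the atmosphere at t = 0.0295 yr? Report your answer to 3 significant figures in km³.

17100 km³

Residence time τ = M₀/F₀ = 0.03259 yr. The eventual steady state is M_∞ = M₀·(F₁/F₀) = 12470 × 620600/382600 = 20227 km³.
The anomaly ΔM(t) = M(t) − M_∞ decays as ΔM₀·e^(−t/τ) with ΔM₀ = 12470 − 20227 = −7757 km³.
At t = 0.0295 yr, e^(−t/τ) = e^(−0.9051) = 0.4045, so ΔM = −3138 km³ and M = 20227 − 3138 = 17089 km³.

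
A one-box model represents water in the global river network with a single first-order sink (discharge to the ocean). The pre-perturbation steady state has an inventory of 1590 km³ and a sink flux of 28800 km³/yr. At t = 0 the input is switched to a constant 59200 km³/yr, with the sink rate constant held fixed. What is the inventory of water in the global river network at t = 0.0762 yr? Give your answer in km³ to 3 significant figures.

τ = M₀/F₀ = 1590/28800 = 0.05521 yr; rate constant k = 1/τ.
New steady state M_∞ = F₁/k = F₁·τ = 59200 × 0.05521 = 3268.3 km³.
M(t) = M_∞ + (M₀ − M_∞)·e^(−t/τ); t/τ = 0.0762/0.05521 = 1.380, so e^(−t/τ) = 0.2515.
M(t) = 3268.3 − 1678 × 0.2515 = 2846.2 km³.

2850 km³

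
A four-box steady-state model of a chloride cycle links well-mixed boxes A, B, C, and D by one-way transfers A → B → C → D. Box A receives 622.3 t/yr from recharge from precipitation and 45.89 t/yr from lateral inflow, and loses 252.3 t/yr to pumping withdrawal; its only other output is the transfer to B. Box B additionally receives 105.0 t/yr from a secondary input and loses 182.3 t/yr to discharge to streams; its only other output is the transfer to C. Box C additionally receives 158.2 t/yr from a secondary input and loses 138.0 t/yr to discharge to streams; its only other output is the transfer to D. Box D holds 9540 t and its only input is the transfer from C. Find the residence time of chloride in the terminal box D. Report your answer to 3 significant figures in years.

26.6 yr

Box A: F(A→B) = (622.3 + 45.89) − 252.3 = 415.89 t/yr.
Box B: F(B→C) = (415.89 + 105.0) − 182.3 = 338.59 t/yr.
Box C: F(C→D) = (338.59 + 158.2) − 138.0 = 358.79 t/yr.
Box D throughput = its input = 358.79 t/yr; τ = 9540 / 358.79 = 26.59 yr.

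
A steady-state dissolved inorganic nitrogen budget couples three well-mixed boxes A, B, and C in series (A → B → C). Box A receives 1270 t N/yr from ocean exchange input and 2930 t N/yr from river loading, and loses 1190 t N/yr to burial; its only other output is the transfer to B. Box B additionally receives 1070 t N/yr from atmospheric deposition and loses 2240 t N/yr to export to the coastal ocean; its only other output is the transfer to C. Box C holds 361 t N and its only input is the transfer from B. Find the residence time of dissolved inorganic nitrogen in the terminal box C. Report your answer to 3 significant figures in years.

Box A: F(A→B) = (1270 + 2930) − 1190 = 3010.0 t N/yr.
Box B: F(B→C) = (3010.0 + 1070) − 2240 = 1840.0 t N/yr.
Box C throughput = its input = 1840.0 t N/yr; τ = 361 / 1840.0 = 0.1962 yr.

0.196 yr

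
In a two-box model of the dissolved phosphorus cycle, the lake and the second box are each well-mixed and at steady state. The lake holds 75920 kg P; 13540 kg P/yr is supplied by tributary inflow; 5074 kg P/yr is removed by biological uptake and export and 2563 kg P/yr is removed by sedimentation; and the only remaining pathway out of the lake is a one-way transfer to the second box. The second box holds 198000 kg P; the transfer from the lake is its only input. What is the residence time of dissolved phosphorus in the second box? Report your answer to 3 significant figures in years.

Balance the lake: ΣF_in = 13540 kg P/yr.
Transfer to the second box = ΣF_in − (5074 + 2563) = 5903.0 kg P/yr.
At steady state the output of the second box equals its input, 5903.0 kg P/yr.
τ = M / F = 198000 / 5903.0 = 33.54 yr.

33.5 yr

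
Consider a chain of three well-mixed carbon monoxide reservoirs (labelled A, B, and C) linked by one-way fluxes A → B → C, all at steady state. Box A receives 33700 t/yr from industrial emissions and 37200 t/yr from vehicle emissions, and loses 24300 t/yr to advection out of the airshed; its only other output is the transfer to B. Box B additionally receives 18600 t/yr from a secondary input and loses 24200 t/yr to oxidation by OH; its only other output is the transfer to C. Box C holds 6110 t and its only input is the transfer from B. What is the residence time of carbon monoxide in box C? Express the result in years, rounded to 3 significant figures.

0.149 yr

Box A: F(A→B) = (33700 + 37200) − 24300 = 46600 t/yr.
Box B: F(B→C) = (46600 + 18600) − 24200 = 41000 t/yr.
Box C throughput = its input = 41000 t/yr; τ = 6110 / 41000 = 0.1490 yr.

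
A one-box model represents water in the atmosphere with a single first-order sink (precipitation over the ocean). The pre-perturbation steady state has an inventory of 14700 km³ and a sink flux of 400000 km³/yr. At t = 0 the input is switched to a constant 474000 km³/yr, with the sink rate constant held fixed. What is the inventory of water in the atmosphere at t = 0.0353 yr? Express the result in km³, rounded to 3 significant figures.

Residence time τ = M₀/F₀ = 0.03675 yr. The eventual steady state is M_∞ = M₀·(F₁/F₀) = 14700 × 474000/400000 = 17420 km³.
The anomaly ΔM(t) = M(t) − M_∞ decays as ΔM₀·e^(−t/τ) with ΔM₀ = 14700 − 17420 = −2720 km³.
At t = 0.0353 yr, e^(−t/τ) = e^(−0.9605) = 0.3827, so ΔM = −1041 km³ and M = 17420 − 1041 = 16379 km³.

16400 km³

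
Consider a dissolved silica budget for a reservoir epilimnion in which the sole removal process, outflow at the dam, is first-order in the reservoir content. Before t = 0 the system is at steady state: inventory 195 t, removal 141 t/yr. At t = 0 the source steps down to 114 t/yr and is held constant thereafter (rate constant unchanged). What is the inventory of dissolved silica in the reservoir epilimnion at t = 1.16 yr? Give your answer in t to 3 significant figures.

Residence time τ = M₀/F₀ = 1.383 yr. The eventual steady state is M_∞ = M₀·(F₁/F₀) = 195 × 114/141 = 157.66 t.
The anomaly ΔM(t) = M(t) − M_∞ decays as ΔM₀·e^(−t/τ) with ΔM₀ = 195 − 157.66 = 37.34 t.
At t = 1.16 yr, e^(−t/τ) = e^(−0.8388) = 0.4322, so ΔM = 16.14 t and M = 157.66 + 16.14 = 173.80 t.

174 t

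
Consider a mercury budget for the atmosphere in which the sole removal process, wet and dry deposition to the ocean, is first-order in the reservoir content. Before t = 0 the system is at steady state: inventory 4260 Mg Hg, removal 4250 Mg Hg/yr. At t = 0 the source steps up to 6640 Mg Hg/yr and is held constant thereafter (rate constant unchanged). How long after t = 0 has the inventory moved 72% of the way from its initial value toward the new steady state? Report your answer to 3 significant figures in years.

τ = M₀/F₀ = 4260/4250 = 1.002 yr.
The remaining gap fraction is e^(−t/τ); 72% covered ⇒ e^(−t/τ) = 0.280.
t = −τ ln(0.280) = 1.002 × 1.273 = 1.276 yr.

1.28 yr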